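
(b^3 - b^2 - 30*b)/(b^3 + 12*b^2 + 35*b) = (b - 6)/(b + 7)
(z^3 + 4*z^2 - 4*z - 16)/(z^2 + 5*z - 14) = (z^2 + 6*z + 8)/(z + 7)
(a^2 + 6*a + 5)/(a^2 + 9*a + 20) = (a + 1)/(a + 4)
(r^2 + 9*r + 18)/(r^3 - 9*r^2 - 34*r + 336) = (r + 3)/(r^2 - 15*r + 56)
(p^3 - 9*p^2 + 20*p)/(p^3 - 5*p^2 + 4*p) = (p - 5)/(p - 1)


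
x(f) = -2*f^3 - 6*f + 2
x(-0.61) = 6.11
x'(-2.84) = -54.39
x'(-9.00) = -492.00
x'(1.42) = -18.10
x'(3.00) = -60.00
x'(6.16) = -233.67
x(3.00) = -70.00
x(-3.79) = 133.62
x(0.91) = -4.97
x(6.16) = -502.45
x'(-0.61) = -8.23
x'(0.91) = -10.97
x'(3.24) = -68.99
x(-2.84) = 64.85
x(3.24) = -85.46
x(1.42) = -12.25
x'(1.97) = -29.29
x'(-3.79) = -92.18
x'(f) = -6*f^2 - 6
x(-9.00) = 1514.00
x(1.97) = -25.11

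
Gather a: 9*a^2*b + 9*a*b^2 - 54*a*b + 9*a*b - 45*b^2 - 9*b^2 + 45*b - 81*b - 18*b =9*a^2*b + a*(9*b^2 - 45*b) - 54*b^2 - 54*b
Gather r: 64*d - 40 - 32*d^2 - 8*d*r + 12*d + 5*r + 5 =-32*d^2 + 76*d + r*(5 - 8*d) - 35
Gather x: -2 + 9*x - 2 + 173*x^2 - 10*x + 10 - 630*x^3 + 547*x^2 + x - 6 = -630*x^3 + 720*x^2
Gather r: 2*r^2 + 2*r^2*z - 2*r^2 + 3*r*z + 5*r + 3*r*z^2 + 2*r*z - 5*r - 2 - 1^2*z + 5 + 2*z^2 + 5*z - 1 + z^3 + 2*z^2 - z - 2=2*r^2*z + r*(3*z^2 + 5*z) + z^3 + 4*z^2 + 3*z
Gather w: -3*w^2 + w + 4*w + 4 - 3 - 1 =-3*w^2 + 5*w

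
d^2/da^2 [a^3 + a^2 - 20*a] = 6*a + 2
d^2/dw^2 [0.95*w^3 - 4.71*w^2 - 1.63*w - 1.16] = 5.7*w - 9.42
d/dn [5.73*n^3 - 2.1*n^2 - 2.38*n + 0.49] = 17.19*n^2 - 4.2*n - 2.38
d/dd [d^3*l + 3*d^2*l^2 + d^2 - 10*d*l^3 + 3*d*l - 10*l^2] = 3*d^2*l + 6*d*l^2 + 2*d - 10*l^3 + 3*l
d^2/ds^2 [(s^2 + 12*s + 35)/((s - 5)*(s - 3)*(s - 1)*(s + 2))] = 2*(3*s^8 + 51*s^7 - 278*s^6 - 1917*s^5 + 10500*s^4 - 2751*s^3 - 28530*s^2 - 375*s + 50945)/(s^12 - 21*s^11 + 162*s^10 - 460*s^9 - 582*s^8 + 6222*s^7 - 8812*s^6 - 17136*s^5 + 53925*s^4 - 17009*s^3 - 72990*s^2 + 83700*s - 27000)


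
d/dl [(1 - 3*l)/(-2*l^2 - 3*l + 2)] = (-6*l^2 + 4*l - 3)/(4*l^4 + 12*l^3 + l^2 - 12*l + 4)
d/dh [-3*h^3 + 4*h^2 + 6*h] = -9*h^2 + 8*h + 6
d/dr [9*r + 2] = 9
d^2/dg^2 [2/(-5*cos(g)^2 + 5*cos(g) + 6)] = 10*(-20*sin(g)^4 + 39*sin(g)^2 - 51*cos(g)/4 + 15*cos(3*g)/4 + 3)/(5*sin(g)^2 + 5*cos(g) + 1)^3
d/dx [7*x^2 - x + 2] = 14*x - 1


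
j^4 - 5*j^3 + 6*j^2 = j^2*(j - 3)*(j - 2)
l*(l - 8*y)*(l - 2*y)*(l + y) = l^4 - 9*l^3*y + 6*l^2*y^2 + 16*l*y^3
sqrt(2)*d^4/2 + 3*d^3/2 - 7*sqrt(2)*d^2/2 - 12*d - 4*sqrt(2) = (d - 2*sqrt(2))*(d + sqrt(2))*(d + 2*sqrt(2))*(sqrt(2)*d/2 + 1/2)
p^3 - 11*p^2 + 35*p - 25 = (p - 5)^2*(p - 1)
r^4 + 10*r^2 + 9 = (r - 3*I)*(r - I)*(r + I)*(r + 3*I)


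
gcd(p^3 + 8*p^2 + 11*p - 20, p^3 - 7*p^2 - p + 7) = p - 1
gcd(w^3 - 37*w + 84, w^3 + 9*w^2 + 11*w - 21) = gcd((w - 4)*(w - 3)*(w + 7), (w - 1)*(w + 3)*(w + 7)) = w + 7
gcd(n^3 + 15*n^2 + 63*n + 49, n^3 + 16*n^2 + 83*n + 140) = n + 7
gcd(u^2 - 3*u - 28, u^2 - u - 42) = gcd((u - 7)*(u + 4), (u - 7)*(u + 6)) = u - 7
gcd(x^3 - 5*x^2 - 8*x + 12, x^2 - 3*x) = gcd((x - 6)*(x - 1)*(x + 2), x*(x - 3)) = 1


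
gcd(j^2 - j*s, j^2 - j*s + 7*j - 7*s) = -j + s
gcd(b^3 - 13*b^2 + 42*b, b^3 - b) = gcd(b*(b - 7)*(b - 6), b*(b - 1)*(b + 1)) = b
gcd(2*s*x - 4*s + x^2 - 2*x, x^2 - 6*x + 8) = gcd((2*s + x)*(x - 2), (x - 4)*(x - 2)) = x - 2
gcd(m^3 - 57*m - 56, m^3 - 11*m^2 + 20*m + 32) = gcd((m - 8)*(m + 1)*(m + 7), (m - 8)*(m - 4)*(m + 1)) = m^2 - 7*m - 8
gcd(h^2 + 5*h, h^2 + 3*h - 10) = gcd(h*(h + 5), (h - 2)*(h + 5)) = h + 5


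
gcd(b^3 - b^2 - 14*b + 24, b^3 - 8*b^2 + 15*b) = b - 3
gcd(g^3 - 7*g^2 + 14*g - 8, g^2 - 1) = g - 1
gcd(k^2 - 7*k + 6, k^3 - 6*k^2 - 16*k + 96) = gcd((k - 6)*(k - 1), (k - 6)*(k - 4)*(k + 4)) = k - 6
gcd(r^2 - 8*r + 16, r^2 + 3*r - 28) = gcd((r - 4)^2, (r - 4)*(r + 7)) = r - 4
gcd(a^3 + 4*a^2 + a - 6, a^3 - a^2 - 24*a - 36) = a^2 + 5*a + 6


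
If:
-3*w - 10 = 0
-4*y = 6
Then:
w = -10/3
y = -3/2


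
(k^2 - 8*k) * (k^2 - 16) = k^4 - 8*k^3 - 16*k^2 + 128*k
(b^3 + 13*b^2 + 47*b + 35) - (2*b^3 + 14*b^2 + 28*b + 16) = -b^3 - b^2 + 19*b + 19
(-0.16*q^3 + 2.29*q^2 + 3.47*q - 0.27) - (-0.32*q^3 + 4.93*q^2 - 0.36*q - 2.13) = 0.16*q^3 - 2.64*q^2 + 3.83*q + 1.86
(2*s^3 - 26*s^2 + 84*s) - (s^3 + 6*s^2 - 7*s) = s^3 - 32*s^2 + 91*s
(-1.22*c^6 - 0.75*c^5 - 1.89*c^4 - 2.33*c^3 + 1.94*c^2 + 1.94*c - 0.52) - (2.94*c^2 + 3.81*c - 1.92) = -1.22*c^6 - 0.75*c^5 - 1.89*c^4 - 2.33*c^3 - 1.0*c^2 - 1.87*c + 1.4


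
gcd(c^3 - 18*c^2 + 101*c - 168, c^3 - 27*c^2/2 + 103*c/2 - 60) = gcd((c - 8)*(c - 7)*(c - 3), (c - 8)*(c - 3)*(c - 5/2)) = c^2 - 11*c + 24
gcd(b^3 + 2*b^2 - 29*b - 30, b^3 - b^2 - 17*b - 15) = b^2 - 4*b - 5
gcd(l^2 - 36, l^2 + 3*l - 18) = l + 6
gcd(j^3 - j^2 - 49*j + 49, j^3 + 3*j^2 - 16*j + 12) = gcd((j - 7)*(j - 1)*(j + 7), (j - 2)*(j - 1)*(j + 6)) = j - 1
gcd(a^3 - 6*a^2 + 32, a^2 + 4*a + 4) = a + 2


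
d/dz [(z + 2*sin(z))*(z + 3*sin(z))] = 5*z*cos(z) + 2*z + 5*sin(z) + 6*sin(2*z)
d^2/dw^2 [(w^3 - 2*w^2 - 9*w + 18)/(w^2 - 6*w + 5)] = 4*(5*w^3 - 3*w^2 - 57*w + 119)/(w^6 - 18*w^5 + 123*w^4 - 396*w^3 + 615*w^2 - 450*w + 125)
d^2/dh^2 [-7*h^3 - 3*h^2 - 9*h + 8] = -42*h - 6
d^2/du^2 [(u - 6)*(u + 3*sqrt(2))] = 2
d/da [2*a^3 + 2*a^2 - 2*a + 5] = 6*a^2 + 4*a - 2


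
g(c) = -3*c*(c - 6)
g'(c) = 18 - 6*c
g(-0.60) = -11.88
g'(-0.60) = 21.60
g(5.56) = 7.34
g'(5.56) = -15.36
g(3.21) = 26.87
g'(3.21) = -1.26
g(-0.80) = -16.32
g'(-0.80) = 22.80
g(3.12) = 26.96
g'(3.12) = -0.72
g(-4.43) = -138.61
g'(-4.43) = 44.58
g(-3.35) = -93.97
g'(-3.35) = 38.10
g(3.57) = 26.03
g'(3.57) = -3.42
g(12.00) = -216.00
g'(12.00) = -54.00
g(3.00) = 27.00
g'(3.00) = 0.00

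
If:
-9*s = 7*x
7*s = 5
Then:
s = 5/7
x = -45/49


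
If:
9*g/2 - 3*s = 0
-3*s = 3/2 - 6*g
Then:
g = 1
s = 3/2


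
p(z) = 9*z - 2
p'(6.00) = 9.00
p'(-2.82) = 9.00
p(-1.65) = -16.85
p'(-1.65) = 9.00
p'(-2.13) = 9.00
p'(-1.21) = 9.00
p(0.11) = -1.01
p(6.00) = 52.00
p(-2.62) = -25.58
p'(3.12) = 9.00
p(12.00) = 106.00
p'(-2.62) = 9.00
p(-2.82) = -27.38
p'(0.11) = 9.00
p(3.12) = 26.08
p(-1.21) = -12.89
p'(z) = 9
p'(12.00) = 9.00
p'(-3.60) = 9.00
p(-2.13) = -21.17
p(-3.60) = -34.40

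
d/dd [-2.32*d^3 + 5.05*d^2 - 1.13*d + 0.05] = -6.96*d^2 + 10.1*d - 1.13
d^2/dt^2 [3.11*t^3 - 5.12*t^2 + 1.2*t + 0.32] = 18.66*t - 10.24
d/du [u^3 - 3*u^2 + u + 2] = 3*u^2 - 6*u + 1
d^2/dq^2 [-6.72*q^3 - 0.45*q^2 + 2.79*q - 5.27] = -40.32*q - 0.9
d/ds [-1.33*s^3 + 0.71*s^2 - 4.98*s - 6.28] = -3.99*s^2 + 1.42*s - 4.98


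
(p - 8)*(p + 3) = p^2 - 5*p - 24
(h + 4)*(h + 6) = h^2 + 10*h + 24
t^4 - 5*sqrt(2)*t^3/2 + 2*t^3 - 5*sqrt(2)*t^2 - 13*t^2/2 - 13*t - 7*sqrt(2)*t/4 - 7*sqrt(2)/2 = (t + 2)*(t - 7*sqrt(2)/2)*(t + sqrt(2)/2)^2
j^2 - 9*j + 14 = (j - 7)*(j - 2)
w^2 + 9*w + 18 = (w + 3)*(w + 6)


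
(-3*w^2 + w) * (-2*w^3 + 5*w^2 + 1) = 6*w^5 - 17*w^4 + 5*w^3 - 3*w^2 + w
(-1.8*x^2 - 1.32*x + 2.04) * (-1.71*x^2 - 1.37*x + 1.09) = 3.078*x^4 + 4.7232*x^3 - 3.642*x^2 - 4.2336*x + 2.2236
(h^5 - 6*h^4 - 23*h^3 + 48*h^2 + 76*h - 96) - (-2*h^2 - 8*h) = h^5 - 6*h^4 - 23*h^3 + 50*h^2 + 84*h - 96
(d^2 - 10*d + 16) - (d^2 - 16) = 32 - 10*d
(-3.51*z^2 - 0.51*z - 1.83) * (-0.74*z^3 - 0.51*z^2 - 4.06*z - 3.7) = 2.5974*z^5 + 2.1675*z^4 + 15.8649*z^3 + 15.9909*z^2 + 9.3168*z + 6.771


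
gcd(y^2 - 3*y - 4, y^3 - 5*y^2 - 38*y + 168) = y - 4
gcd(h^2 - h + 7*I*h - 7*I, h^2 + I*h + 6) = 1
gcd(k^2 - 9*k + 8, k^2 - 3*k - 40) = k - 8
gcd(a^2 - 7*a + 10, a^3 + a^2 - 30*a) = a - 5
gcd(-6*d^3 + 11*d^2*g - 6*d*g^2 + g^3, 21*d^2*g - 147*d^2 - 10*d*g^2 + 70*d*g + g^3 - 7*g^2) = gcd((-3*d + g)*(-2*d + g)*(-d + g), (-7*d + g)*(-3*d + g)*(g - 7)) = 3*d - g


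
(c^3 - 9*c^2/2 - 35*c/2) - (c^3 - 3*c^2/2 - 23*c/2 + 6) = -3*c^2 - 6*c - 6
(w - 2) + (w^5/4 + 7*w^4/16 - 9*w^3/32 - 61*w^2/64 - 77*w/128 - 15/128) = w^5/4 + 7*w^4/16 - 9*w^3/32 - 61*w^2/64 + 51*w/128 - 271/128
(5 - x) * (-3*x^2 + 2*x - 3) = 3*x^3 - 17*x^2 + 13*x - 15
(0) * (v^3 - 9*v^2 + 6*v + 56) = 0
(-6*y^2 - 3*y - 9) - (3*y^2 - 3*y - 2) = -9*y^2 - 7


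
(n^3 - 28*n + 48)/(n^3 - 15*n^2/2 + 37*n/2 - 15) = 2*(n^2 + 2*n - 24)/(2*n^2 - 11*n + 15)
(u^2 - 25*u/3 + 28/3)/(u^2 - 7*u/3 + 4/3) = (u - 7)/(u - 1)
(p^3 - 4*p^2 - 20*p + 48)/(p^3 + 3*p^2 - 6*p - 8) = (p - 6)/(p + 1)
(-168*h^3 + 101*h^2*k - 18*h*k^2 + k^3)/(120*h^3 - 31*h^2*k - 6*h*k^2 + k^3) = (-7*h + k)/(5*h + k)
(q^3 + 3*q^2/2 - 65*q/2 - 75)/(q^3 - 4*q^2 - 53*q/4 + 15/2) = 2*(q + 5)/(2*q - 1)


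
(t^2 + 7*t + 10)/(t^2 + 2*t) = (t + 5)/t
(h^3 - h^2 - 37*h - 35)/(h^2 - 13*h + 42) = (h^2 + 6*h + 5)/(h - 6)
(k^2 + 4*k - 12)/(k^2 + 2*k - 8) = (k + 6)/(k + 4)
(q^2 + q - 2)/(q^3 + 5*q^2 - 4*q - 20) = (q - 1)/(q^2 + 3*q - 10)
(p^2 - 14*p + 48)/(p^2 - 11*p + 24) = (p - 6)/(p - 3)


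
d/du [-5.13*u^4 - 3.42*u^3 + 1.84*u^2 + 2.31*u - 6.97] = -20.52*u^3 - 10.26*u^2 + 3.68*u + 2.31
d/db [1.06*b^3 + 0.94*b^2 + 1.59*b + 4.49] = 3.18*b^2 + 1.88*b + 1.59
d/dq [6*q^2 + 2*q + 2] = 12*q + 2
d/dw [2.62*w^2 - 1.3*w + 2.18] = 5.24*w - 1.3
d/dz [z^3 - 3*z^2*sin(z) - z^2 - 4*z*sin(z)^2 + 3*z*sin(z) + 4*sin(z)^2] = -3*z^2*cos(z) + 3*z^2 - 6*z*sin(z) - 4*z*sin(2*z) + 3*z*cos(z) - 2*z - 4*sin(z)^2 + 3*sin(z) + 4*sin(2*z)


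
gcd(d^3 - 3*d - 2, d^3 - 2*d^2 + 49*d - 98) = d - 2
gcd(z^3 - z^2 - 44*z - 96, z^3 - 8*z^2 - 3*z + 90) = z + 3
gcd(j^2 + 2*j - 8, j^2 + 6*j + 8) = j + 4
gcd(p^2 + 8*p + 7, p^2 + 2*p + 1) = p + 1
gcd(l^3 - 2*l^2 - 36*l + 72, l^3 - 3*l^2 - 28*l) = 1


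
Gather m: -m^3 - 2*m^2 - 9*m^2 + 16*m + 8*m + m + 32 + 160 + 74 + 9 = -m^3 - 11*m^2 + 25*m + 275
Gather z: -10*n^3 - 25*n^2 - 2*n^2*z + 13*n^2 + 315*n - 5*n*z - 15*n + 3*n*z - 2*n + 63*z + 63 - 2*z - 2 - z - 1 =-10*n^3 - 12*n^2 + 298*n + z*(-2*n^2 - 2*n + 60) + 60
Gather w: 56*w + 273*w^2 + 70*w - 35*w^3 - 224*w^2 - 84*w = -35*w^3 + 49*w^2 + 42*w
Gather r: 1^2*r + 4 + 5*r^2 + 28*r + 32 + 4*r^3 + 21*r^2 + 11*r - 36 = 4*r^3 + 26*r^2 + 40*r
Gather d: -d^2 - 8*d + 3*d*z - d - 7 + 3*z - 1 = -d^2 + d*(3*z - 9) + 3*z - 8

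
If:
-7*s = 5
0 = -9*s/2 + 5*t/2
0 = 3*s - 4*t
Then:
No Solution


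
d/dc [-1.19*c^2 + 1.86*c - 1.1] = 1.86 - 2.38*c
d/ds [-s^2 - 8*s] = -2*s - 8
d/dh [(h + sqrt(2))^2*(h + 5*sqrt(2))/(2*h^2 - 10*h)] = (h + sqrt(2))*(h*(h - 5)*(3*h + 11*sqrt(2)) - (h + sqrt(2))*(h + 5*sqrt(2))*(2*h - 5))/(2*h^2*(h - 5)^2)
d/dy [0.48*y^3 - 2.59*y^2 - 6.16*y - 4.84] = 1.44*y^2 - 5.18*y - 6.16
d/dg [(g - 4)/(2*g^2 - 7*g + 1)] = (2*g^2 - 7*g - (g - 4)*(4*g - 7) + 1)/(2*g^2 - 7*g + 1)^2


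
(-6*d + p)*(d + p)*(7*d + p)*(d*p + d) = -42*d^4*p - 42*d^4 - 41*d^3*p^2 - 41*d^3*p + 2*d^2*p^3 + 2*d^2*p^2 + d*p^4 + d*p^3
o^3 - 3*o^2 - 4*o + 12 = (o - 3)*(o - 2)*(o + 2)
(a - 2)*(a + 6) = a^2 + 4*a - 12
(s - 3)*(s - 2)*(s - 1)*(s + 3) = s^4 - 3*s^3 - 7*s^2 + 27*s - 18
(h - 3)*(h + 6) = h^2 + 3*h - 18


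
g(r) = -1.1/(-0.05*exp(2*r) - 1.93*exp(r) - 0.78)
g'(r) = -1.1*(0.1*exp(2*r) + 1.93*exp(r))/(-0.05*exp(2*r) - 1.93*exp(r) - 0.78)^2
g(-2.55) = 1.18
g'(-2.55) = -0.19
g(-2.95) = 1.25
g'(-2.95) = -0.14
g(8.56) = 0.00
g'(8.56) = -0.00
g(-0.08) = 0.42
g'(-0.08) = -0.30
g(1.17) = 0.15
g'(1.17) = -0.14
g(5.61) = 0.00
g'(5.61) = -0.00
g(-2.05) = 1.07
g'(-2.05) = -0.26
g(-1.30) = 0.84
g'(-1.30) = -0.34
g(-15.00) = 1.41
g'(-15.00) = 0.00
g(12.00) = 0.00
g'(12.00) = 0.00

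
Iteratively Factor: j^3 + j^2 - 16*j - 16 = (j + 4)*(j^2 - 3*j - 4) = (j - 4)*(j + 4)*(j + 1)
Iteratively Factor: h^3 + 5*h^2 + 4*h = (h)*(h^2 + 5*h + 4) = h*(h + 4)*(h + 1)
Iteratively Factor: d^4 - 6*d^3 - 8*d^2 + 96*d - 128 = (d - 2)*(d^3 - 4*d^2 - 16*d + 64) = (d - 2)*(d + 4)*(d^2 - 8*d + 16) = (d - 4)*(d - 2)*(d + 4)*(d - 4)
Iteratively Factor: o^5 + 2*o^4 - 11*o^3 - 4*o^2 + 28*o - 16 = (o - 1)*(o^4 + 3*o^3 - 8*o^2 - 12*o + 16) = (o - 1)*(o + 2)*(o^3 + o^2 - 10*o + 8) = (o - 1)*(o + 2)*(o + 4)*(o^2 - 3*o + 2) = (o - 2)*(o - 1)*(o + 2)*(o + 4)*(o - 1)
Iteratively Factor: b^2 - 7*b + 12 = (b - 3)*(b - 4)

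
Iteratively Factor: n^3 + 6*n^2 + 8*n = (n)*(n^2 + 6*n + 8) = n*(n + 4)*(n + 2)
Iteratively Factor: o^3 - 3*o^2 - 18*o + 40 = (o - 5)*(o^2 + 2*o - 8) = (o - 5)*(o - 2)*(o + 4)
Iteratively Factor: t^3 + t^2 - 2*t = (t)*(t^2 + t - 2) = t*(t - 1)*(t + 2)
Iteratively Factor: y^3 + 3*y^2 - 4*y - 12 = (y - 2)*(y^2 + 5*y + 6) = (y - 2)*(y + 3)*(y + 2)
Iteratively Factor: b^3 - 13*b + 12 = (b + 4)*(b^2 - 4*b + 3) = (b - 1)*(b + 4)*(b - 3)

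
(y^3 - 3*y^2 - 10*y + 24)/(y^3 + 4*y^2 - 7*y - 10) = (y^2 - y - 12)/(y^2 + 6*y + 5)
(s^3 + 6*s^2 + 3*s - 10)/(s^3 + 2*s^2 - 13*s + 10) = (s + 2)/(s - 2)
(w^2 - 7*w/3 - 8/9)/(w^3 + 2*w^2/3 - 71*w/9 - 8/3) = 1/(w + 3)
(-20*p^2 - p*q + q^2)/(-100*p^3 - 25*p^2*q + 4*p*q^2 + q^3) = 1/(5*p + q)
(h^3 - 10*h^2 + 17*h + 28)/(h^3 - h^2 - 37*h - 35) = (h - 4)/(h + 5)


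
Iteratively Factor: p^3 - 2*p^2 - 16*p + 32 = (p - 2)*(p^2 - 16) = (p - 4)*(p - 2)*(p + 4)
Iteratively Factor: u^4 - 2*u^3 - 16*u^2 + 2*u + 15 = (u - 1)*(u^3 - u^2 - 17*u - 15) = (u - 1)*(u + 3)*(u^2 - 4*u - 5) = (u - 5)*(u - 1)*(u + 3)*(u + 1)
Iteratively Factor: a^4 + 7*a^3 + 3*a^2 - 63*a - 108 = (a + 4)*(a^3 + 3*a^2 - 9*a - 27) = (a + 3)*(a + 4)*(a^2 - 9) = (a + 3)^2*(a + 4)*(a - 3)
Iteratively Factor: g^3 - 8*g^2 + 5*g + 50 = (g + 2)*(g^2 - 10*g + 25) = (g - 5)*(g + 2)*(g - 5)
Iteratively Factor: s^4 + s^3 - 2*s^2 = (s)*(s^3 + s^2 - 2*s) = s*(s + 2)*(s^2 - s) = s*(s - 1)*(s + 2)*(s)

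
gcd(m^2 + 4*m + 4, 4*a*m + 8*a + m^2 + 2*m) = m + 2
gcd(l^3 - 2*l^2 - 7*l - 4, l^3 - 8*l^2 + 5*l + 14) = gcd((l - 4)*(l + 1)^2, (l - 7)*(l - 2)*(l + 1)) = l + 1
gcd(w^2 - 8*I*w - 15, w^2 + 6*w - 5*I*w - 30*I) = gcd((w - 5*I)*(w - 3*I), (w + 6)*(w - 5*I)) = w - 5*I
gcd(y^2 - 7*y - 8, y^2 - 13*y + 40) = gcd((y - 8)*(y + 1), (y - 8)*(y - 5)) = y - 8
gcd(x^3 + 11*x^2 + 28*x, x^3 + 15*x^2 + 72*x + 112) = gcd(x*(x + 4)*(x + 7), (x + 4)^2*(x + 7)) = x^2 + 11*x + 28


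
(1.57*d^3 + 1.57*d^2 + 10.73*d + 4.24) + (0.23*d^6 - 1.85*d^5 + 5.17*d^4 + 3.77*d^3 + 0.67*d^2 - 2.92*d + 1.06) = 0.23*d^6 - 1.85*d^5 + 5.17*d^4 + 5.34*d^3 + 2.24*d^2 + 7.81*d + 5.3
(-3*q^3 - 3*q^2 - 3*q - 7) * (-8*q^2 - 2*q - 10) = 24*q^5 + 30*q^4 + 60*q^3 + 92*q^2 + 44*q + 70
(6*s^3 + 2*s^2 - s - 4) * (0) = 0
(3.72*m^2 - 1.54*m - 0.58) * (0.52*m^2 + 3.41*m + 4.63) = 1.9344*m^4 + 11.8844*m^3 + 11.6706*m^2 - 9.108*m - 2.6854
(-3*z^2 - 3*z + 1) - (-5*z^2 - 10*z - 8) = 2*z^2 + 7*z + 9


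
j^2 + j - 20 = (j - 4)*(j + 5)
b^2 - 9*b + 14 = (b - 7)*(b - 2)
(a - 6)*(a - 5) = a^2 - 11*a + 30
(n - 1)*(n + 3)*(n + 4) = n^3 + 6*n^2 + 5*n - 12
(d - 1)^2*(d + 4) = d^3 + 2*d^2 - 7*d + 4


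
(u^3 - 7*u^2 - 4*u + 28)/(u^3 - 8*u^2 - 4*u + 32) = (u - 7)/(u - 8)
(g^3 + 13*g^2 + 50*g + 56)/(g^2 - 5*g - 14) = (g^2 + 11*g + 28)/(g - 7)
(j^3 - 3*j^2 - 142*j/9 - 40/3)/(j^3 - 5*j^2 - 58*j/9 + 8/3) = (3*j + 5)/(3*j - 1)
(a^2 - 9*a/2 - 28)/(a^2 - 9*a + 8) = (a + 7/2)/(a - 1)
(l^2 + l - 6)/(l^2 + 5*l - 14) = (l + 3)/(l + 7)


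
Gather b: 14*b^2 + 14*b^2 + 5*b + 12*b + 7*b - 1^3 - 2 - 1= 28*b^2 + 24*b - 4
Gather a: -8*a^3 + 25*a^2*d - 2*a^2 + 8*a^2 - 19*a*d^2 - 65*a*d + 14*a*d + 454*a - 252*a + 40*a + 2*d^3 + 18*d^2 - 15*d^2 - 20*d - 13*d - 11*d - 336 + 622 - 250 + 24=-8*a^3 + a^2*(25*d + 6) + a*(-19*d^2 - 51*d + 242) + 2*d^3 + 3*d^2 - 44*d + 60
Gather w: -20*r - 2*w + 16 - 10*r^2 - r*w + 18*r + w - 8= -10*r^2 - 2*r + w*(-r - 1) + 8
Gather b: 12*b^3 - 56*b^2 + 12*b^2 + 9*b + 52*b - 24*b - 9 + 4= 12*b^3 - 44*b^2 + 37*b - 5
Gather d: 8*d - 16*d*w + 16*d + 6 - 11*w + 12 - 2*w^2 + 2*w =d*(24 - 16*w) - 2*w^2 - 9*w + 18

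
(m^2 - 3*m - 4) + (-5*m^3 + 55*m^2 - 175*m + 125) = -5*m^3 + 56*m^2 - 178*m + 121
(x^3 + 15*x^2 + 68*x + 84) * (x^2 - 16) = x^5 + 15*x^4 + 52*x^3 - 156*x^2 - 1088*x - 1344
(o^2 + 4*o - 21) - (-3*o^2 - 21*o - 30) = 4*o^2 + 25*o + 9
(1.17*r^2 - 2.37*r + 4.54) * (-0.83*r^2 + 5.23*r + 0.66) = -0.9711*r^4 + 8.0862*r^3 - 15.3911*r^2 + 22.18*r + 2.9964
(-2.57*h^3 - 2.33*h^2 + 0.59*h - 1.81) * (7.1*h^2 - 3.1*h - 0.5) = -18.247*h^5 - 8.576*h^4 + 12.697*h^3 - 13.515*h^2 + 5.316*h + 0.905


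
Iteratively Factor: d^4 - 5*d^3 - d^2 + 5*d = (d + 1)*(d^3 - 6*d^2 + 5*d) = d*(d + 1)*(d^2 - 6*d + 5) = d*(d - 5)*(d + 1)*(d - 1)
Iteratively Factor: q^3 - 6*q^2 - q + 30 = (q + 2)*(q^2 - 8*q + 15) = (q - 5)*(q + 2)*(q - 3)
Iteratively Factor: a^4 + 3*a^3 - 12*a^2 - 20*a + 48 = (a + 3)*(a^3 - 12*a + 16) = (a - 2)*(a + 3)*(a^2 + 2*a - 8) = (a - 2)^2*(a + 3)*(a + 4)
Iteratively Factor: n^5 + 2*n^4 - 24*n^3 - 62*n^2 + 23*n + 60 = (n - 1)*(n^4 + 3*n^3 - 21*n^2 - 83*n - 60) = (n - 5)*(n - 1)*(n^3 + 8*n^2 + 19*n + 12) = (n - 5)*(n - 1)*(n + 4)*(n^2 + 4*n + 3) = (n - 5)*(n - 1)*(n + 3)*(n + 4)*(n + 1)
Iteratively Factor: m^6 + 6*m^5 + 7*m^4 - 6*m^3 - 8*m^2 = (m)*(m^5 + 6*m^4 + 7*m^3 - 6*m^2 - 8*m) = m*(m + 2)*(m^4 + 4*m^3 - m^2 - 4*m) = m*(m + 2)*(m + 4)*(m^3 - m) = m*(m - 1)*(m + 2)*(m + 4)*(m^2 + m) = m*(m - 1)*(m + 1)*(m + 2)*(m + 4)*(m)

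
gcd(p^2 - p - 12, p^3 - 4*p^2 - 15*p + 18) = p + 3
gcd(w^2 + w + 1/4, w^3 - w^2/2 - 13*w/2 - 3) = w + 1/2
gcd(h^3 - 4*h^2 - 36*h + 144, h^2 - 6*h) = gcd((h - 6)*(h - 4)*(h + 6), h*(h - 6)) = h - 6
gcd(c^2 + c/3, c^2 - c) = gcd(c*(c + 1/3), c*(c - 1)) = c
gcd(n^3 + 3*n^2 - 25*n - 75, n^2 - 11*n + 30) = n - 5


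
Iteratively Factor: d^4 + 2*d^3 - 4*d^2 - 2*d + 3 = (d + 3)*(d^3 - d^2 - d + 1) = (d - 1)*(d + 3)*(d^2 - 1) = (d - 1)*(d + 1)*(d + 3)*(d - 1)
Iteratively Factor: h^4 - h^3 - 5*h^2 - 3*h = (h - 3)*(h^3 + 2*h^2 + h) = (h - 3)*(h + 1)*(h^2 + h) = (h - 3)*(h + 1)^2*(h)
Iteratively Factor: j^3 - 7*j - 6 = (j - 3)*(j^2 + 3*j + 2) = (j - 3)*(j + 1)*(j + 2)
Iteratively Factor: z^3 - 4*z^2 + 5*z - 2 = (z - 1)*(z^2 - 3*z + 2) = (z - 1)^2*(z - 2)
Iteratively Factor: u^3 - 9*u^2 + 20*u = (u)*(u^2 - 9*u + 20) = u*(u - 4)*(u - 5)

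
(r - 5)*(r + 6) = r^2 + r - 30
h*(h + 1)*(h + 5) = h^3 + 6*h^2 + 5*h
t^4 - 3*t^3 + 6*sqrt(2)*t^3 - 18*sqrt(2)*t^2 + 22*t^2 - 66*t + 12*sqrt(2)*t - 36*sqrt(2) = (t - 3)*(t + sqrt(2))*(t + 2*sqrt(2))*(t + 3*sqrt(2))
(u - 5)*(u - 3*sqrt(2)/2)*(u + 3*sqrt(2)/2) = u^3 - 5*u^2 - 9*u/2 + 45/2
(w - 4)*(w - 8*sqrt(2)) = w^2 - 8*sqrt(2)*w - 4*w + 32*sqrt(2)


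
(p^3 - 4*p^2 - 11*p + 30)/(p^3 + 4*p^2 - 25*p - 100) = (p^2 + p - 6)/(p^2 + 9*p + 20)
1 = 1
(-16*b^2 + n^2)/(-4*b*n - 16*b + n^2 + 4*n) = (4*b + n)/(n + 4)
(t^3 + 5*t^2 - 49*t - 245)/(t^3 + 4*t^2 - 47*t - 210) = (t + 7)/(t + 6)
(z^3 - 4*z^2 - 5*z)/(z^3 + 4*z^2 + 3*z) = (z - 5)/(z + 3)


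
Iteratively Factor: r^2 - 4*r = (r - 4)*(r)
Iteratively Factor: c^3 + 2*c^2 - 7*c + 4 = (c + 4)*(c^2 - 2*c + 1) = (c - 1)*(c + 4)*(c - 1)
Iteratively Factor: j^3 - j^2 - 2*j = (j + 1)*(j^2 - 2*j) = (j - 2)*(j + 1)*(j)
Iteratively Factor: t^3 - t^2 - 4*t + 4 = (t - 2)*(t^2 + t - 2) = (t - 2)*(t + 2)*(t - 1)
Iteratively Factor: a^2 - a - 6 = (a + 2)*(a - 3)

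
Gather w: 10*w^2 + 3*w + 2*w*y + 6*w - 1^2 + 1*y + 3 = 10*w^2 + w*(2*y + 9) + y + 2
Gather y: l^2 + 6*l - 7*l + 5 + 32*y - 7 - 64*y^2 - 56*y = l^2 - l - 64*y^2 - 24*y - 2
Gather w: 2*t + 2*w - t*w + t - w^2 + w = 3*t - w^2 + w*(3 - t)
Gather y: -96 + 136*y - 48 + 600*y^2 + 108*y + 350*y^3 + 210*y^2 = 350*y^3 + 810*y^2 + 244*y - 144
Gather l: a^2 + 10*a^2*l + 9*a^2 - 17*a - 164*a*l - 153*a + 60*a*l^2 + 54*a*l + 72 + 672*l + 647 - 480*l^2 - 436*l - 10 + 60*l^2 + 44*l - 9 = 10*a^2 - 170*a + l^2*(60*a - 420) + l*(10*a^2 - 110*a + 280) + 700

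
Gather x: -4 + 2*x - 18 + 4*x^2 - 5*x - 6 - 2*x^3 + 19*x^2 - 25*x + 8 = -2*x^3 + 23*x^2 - 28*x - 20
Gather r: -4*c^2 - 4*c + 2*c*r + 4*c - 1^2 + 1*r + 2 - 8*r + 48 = -4*c^2 + r*(2*c - 7) + 49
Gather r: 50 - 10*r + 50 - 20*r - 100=-30*r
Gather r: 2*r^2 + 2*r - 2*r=2*r^2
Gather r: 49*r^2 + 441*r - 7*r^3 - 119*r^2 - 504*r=-7*r^3 - 70*r^2 - 63*r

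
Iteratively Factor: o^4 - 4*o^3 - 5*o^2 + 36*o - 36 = (o - 3)*(o^3 - o^2 - 8*o + 12) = (o - 3)*(o + 3)*(o^2 - 4*o + 4) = (o - 3)*(o - 2)*(o + 3)*(o - 2)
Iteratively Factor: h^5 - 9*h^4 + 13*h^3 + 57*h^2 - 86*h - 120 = (h - 3)*(h^4 - 6*h^3 - 5*h^2 + 42*h + 40) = (h - 4)*(h - 3)*(h^3 - 2*h^2 - 13*h - 10) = (h - 4)*(h - 3)*(h + 2)*(h^2 - 4*h - 5) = (h - 5)*(h - 4)*(h - 3)*(h + 2)*(h + 1)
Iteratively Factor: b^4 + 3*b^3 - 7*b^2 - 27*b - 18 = (b + 2)*(b^3 + b^2 - 9*b - 9) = (b - 3)*(b + 2)*(b^2 + 4*b + 3) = (b - 3)*(b + 1)*(b + 2)*(b + 3)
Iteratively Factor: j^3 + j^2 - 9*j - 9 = (j + 1)*(j^2 - 9) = (j + 1)*(j + 3)*(j - 3)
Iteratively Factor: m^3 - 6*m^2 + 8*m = (m - 4)*(m^2 - 2*m) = m*(m - 4)*(m - 2)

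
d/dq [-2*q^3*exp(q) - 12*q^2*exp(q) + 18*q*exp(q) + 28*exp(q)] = 2*(-q^3 - 9*q^2 - 3*q + 23)*exp(q)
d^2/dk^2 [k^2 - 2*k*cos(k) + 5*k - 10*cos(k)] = 2*k*cos(k) + 4*sin(k) + 10*cos(k) + 2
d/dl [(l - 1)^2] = 2*l - 2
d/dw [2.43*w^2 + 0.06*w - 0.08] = 4.86*w + 0.06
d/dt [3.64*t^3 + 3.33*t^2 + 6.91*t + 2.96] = 10.92*t^2 + 6.66*t + 6.91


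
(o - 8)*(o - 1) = o^2 - 9*o + 8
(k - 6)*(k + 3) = k^2 - 3*k - 18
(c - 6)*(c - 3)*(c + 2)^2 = c^4 - 5*c^3 - 14*c^2 + 36*c + 72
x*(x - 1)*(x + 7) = x^3 + 6*x^2 - 7*x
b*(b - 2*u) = b^2 - 2*b*u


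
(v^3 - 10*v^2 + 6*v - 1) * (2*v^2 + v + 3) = 2*v^5 - 19*v^4 + 5*v^3 - 26*v^2 + 17*v - 3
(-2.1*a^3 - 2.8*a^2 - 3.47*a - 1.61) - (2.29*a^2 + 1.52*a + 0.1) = -2.1*a^3 - 5.09*a^2 - 4.99*a - 1.71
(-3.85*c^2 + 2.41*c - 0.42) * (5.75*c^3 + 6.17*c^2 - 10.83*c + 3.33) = -22.1375*c^5 - 9.897*c^4 + 54.1502*c^3 - 41.5122*c^2 + 12.5739*c - 1.3986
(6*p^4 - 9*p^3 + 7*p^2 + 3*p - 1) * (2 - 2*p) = -12*p^5 + 30*p^4 - 32*p^3 + 8*p^2 + 8*p - 2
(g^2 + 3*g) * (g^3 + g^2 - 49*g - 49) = g^5 + 4*g^4 - 46*g^3 - 196*g^2 - 147*g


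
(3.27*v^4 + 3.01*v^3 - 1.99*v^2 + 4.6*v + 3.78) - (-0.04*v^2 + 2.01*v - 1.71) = 3.27*v^4 + 3.01*v^3 - 1.95*v^2 + 2.59*v + 5.49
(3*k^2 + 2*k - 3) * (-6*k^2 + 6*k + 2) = -18*k^4 + 6*k^3 + 36*k^2 - 14*k - 6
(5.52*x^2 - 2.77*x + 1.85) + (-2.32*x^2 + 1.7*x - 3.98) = 3.2*x^2 - 1.07*x - 2.13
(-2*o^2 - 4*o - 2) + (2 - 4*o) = -2*o^2 - 8*o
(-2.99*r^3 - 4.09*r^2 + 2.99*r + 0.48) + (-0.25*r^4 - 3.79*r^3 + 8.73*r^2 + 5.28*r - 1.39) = -0.25*r^4 - 6.78*r^3 + 4.64*r^2 + 8.27*r - 0.91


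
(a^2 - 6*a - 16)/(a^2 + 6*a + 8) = (a - 8)/(a + 4)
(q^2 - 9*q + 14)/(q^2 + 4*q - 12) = (q - 7)/(q + 6)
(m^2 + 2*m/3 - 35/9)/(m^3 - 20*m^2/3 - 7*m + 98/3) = (m - 5/3)/(m^2 - 9*m + 14)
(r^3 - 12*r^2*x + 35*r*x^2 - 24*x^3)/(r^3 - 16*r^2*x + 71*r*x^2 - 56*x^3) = (-r + 3*x)/(-r + 7*x)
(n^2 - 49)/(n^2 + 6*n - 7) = (n - 7)/(n - 1)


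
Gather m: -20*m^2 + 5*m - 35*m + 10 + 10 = -20*m^2 - 30*m + 20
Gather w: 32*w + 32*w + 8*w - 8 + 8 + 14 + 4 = 72*w + 18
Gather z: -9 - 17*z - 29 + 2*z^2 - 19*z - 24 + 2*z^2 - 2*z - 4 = 4*z^2 - 38*z - 66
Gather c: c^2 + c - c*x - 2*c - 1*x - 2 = c^2 + c*(-x - 1) - x - 2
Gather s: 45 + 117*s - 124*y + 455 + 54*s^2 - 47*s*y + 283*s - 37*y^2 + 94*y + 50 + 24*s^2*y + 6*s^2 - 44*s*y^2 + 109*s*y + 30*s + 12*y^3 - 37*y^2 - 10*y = s^2*(24*y + 60) + s*(-44*y^2 + 62*y + 430) + 12*y^3 - 74*y^2 - 40*y + 550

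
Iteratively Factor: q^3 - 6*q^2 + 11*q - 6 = (q - 3)*(q^2 - 3*q + 2) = (q - 3)*(q - 1)*(q - 2)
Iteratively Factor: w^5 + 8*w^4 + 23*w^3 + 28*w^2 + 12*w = (w + 3)*(w^4 + 5*w^3 + 8*w^2 + 4*w) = w*(w + 3)*(w^3 + 5*w^2 + 8*w + 4) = w*(w + 1)*(w + 3)*(w^2 + 4*w + 4) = w*(w + 1)*(w + 2)*(w + 3)*(w + 2)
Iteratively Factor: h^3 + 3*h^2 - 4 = (h + 2)*(h^2 + h - 2) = (h + 2)^2*(h - 1)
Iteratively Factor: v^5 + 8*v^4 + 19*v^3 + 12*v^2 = (v + 3)*(v^4 + 5*v^3 + 4*v^2) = v*(v + 3)*(v^3 + 5*v^2 + 4*v) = v*(v + 1)*(v + 3)*(v^2 + 4*v) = v^2*(v + 1)*(v + 3)*(v + 4)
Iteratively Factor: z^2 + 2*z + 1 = (z + 1)*(z + 1)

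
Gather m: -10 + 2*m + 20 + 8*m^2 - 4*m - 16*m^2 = -8*m^2 - 2*m + 10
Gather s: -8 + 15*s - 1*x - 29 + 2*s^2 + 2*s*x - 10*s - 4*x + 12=2*s^2 + s*(2*x + 5) - 5*x - 25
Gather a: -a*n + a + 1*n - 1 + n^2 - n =a*(1 - n) + n^2 - 1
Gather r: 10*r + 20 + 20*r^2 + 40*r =20*r^2 + 50*r + 20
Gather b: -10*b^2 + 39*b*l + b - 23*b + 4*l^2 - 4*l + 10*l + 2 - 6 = -10*b^2 + b*(39*l - 22) + 4*l^2 + 6*l - 4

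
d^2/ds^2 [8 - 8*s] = 0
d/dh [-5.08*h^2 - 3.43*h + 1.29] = -10.16*h - 3.43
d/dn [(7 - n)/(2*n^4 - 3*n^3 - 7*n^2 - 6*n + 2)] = (-2*n^4 + 3*n^3 + 7*n^2 + 6*n - (n - 7)*(-8*n^3 + 9*n^2 + 14*n + 6) - 2)/(-2*n^4 + 3*n^3 + 7*n^2 + 6*n - 2)^2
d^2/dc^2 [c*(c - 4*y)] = 2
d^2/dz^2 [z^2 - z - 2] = 2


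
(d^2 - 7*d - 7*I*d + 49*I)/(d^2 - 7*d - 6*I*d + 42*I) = (d - 7*I)/(d - 6*I)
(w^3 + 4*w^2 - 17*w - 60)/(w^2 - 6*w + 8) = (w^2 + 8*w + 15)/(w - 2)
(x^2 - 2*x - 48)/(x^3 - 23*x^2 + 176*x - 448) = (x + 6)/(x^2 - 15*x + 56)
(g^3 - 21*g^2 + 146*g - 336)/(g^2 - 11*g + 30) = (g^2 - 15*g + 56)/(g - 5)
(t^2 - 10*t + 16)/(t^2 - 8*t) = (t - 2)/t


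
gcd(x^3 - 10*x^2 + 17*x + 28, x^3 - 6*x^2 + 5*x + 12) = x^2 - 3*x - 4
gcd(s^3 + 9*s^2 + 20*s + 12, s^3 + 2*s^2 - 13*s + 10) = 1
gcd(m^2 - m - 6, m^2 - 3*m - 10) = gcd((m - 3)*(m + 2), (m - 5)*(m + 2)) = m + 2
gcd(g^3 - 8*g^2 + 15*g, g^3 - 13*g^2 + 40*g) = g^2 - 5*g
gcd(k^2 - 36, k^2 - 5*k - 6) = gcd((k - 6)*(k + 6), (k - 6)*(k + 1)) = k - 6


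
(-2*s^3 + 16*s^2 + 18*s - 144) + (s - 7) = -2*s^3 + 16*s^2 + 19*s - 151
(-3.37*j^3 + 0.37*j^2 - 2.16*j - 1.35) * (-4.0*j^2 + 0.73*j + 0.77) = 13.48*j^5 - 3.9401*j^4 + 6.3152*j^3 + 4.1081*j^2 - 2.6487*j - 1.0395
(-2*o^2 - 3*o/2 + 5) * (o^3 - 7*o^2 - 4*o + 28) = -2*o^5 + 25*o^4/2 + 47*o^3/2 - 85*o^2 - 62*o + 140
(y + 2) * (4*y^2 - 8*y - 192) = 4*y^3 - 208*y - 384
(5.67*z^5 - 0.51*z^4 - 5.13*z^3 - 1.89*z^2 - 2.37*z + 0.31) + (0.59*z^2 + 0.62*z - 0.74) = 5.67*z^5 - 0.51*z^4 - 5.13*z^3 - 1.3*z^2 - 1.75*z - 0.43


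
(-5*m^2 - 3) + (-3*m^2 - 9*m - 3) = -8*m^2 - 9*m - 6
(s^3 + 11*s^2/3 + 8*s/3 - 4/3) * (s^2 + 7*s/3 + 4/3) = s^5 + 6*s^4 + 113*s^3/9 + 88*s^2/9 + 4*s/9 - 16/9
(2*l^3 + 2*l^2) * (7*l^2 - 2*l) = 14*l^5 + 10*l^4 - 4*l^3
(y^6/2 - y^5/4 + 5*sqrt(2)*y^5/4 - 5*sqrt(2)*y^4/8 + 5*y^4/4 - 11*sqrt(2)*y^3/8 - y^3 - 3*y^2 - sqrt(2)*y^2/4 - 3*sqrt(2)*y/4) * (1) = y^6/2 - y^5/4 + 5*sqrt(2)*y^5/4 - 5*sqrt(2)*y^4/8 + 5*y^4/4 - 11*sqrt(2)*y^3/8 - y^3 - 3*y^2 - sqrt(2)*y^2/4 - 3*sqrt(2)*y/4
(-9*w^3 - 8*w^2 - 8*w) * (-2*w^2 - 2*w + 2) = 18*w^5 + 34*w^4 + 14*w^3 - 16*w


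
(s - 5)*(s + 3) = s^2 - 2*s - 15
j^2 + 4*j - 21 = (j - 3)*(j + 7)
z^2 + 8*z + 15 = (z + 3)*(z + 5)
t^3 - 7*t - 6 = (t - 3)*(t + 1)*(t + 2)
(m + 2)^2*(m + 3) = m^3 + 7*m^2 + 16*m + 12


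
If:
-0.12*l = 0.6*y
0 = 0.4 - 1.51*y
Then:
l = -1.32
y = 0.26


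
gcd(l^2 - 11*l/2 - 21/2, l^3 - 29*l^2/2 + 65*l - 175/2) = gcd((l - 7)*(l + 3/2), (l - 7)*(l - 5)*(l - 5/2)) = l - 7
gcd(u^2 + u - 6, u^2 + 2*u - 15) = 1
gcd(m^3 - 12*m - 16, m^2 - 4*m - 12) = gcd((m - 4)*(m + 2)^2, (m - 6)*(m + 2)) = m + 2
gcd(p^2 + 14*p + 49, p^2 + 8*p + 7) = p + 7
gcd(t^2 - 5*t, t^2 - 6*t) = t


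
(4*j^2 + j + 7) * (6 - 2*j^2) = -8*j^4 - 2*j^3 + 10*j^2 + 6*j + 42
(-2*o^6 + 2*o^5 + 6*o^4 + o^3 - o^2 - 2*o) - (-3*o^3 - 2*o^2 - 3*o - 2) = -2*o^6 + 2*o^5 + 6*o^4 + 4*o^3 + o^2 + o + 2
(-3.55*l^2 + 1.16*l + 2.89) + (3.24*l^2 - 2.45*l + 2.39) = -0.31*l^2 - 1.29*l + 5.28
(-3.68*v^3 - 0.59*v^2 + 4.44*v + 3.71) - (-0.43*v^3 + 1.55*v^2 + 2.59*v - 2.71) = -3.25*v^3 - 2.14*v^2 + 1.85*v + 6.42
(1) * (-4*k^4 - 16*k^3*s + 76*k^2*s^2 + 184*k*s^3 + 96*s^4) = -4*k^4 - 16*k^3*s + 76*k^2*s^2 + 184*k*s^3 + 96*s^4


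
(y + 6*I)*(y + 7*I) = y^2 + 13*I*y - 42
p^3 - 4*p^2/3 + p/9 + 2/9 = (p - 1)*(p - 2/3)*(p + 1/3)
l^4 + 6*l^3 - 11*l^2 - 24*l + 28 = (l - 2)*(l - 1)*(l + 2)*(l + 7)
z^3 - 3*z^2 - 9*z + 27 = (z - 3)^2*(z + 3)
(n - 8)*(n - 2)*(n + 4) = n^3 - 6*n^2 - 24*n + 64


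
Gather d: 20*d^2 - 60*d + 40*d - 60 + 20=20*d^2 - 20*d - 40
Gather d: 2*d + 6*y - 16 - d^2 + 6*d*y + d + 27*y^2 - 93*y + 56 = -d^2 + d*(6*y + 3) + 27*y^2 - 87*y + 40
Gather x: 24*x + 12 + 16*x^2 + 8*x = 16*x^2 + 32*x + 12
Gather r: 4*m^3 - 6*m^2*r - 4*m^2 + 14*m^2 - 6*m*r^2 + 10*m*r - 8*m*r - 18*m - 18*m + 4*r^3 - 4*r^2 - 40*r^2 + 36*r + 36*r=4*m^3 + 10*m^2 - 36*m + 4*r^3 + r^2*(-6*m - 44) + r*(-6*m^2 + 2*m + 72)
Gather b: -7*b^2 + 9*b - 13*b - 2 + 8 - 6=-7*b^2 - 4*b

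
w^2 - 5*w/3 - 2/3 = (w - 2)*(w + 1/3)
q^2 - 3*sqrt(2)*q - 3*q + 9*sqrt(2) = (q - 3)*(q - 3*sqrt(2))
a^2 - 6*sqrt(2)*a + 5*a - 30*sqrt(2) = (a + 5)*(a - 6*sqrt(2))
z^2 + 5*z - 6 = (z - 1)*(z + 6)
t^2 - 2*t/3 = t*(t - 2/3)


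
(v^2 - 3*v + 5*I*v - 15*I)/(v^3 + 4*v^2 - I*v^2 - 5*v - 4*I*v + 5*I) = (v^2 + v*(-3 + 5*I) - 15*I)/(v^3 + v^2*(4 - I) - v*(5 + 4*I) + 5*I)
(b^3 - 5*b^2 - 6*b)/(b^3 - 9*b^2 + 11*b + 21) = b*(b - 6)/(b^2 - 10*b + 21)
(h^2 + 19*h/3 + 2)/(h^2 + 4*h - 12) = (h + 1/3)/(h - 2)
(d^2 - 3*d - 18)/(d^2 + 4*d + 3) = (d - 6)/(d + 1)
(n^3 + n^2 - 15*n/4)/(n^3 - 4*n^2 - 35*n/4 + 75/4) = n/(n - 5)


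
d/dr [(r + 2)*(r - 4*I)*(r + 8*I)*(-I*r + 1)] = -4*I*r^3 + r^2*(15 - 6*I) + r*(20 - 56*I) + 32 - 56*I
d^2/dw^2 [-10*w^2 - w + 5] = -20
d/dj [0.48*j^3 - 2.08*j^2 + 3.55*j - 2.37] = 1.44*j^2 - 4.16*j + 3.55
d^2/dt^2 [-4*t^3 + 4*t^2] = 8 - 24*t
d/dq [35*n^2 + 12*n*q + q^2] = 12*n + 2*q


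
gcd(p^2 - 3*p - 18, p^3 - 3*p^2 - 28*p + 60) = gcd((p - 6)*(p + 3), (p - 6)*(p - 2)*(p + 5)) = p - 6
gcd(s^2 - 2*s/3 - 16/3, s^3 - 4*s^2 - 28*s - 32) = s + 2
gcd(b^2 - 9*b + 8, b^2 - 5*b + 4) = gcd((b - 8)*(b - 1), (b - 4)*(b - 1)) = b - 1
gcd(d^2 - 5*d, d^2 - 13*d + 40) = d - 5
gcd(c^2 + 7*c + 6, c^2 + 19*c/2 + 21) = c + 6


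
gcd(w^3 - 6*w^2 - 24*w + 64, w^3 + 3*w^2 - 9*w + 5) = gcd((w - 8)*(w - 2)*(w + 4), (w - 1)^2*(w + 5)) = 1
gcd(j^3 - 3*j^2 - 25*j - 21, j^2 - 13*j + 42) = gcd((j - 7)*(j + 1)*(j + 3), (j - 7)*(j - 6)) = j - 7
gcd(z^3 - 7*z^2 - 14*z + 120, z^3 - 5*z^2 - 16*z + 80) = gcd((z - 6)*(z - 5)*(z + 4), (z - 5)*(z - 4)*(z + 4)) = z^2 - z - 20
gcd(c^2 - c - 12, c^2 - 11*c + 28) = c - 4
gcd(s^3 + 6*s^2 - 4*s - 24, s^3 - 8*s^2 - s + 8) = 1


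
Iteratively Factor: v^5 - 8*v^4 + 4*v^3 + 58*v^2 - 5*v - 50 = (v - 5)*(v^4 - 3*v^3 - 11*v^2 + 3*v + 10) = (v - 5)*(v + 2)*(v^3 - 5*v^2 - v + 5) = (v - 5)*(v - 1)*(v + 2)*(v^2 - 4*v - 5) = (v - 5)^2*(v - 1)*(v + 2)*(v + 1)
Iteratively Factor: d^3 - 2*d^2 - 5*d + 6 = (d + 2)*(d^2 - 4*d + 3) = (d - 3)*(d + 2)*(d - 1)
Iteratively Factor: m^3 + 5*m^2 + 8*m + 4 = (m + 2)*(m^2 + 3*m + 2) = (m + 1)*(m + 2)*(m + 2)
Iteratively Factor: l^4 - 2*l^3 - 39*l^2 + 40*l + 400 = (l + 4)*(l^3 - 6*l^2 - 15*l + 100) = (l + 4)^2*(l^2 - 10*l + 25) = (l - 5)*(l + 4)^2*(l - 5)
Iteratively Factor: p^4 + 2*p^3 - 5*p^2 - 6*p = (p)*(p^3 + 2*p^2 - 5*p - 6) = p*(p + 3)*(p^2 - p - 2) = p*(p - 2)*(p + 3)*(p + 1)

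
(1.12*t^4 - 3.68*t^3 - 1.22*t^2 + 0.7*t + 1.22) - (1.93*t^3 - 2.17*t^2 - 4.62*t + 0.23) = 1.12*t^4 - 5.61*t^3 + 0.95*t^2 + 5.32*t + 0.99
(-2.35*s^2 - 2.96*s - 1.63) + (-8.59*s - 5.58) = -2.35*s^2 - 11.55*s - 7.21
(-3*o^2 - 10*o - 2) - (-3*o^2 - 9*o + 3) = -o - 5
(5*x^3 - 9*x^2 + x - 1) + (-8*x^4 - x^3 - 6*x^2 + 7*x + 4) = -8*x^4 + 4*x^3 - 15*x^2 + 8*x + 3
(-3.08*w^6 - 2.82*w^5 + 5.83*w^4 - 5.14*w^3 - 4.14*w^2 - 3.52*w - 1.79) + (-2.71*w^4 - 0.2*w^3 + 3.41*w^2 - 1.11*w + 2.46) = -3.08*w^6 - 2.82*w^5 + 3.12*w^4 - 5.34*w^3 - 0.73*w^2 - 4.63*w + 0.67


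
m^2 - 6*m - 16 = (m - 8)*(m + 2)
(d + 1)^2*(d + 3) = d^3 + 5*d^2 + 7*d + 3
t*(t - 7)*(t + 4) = t^3 - 3*t^2 - 28*t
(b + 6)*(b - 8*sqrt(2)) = b^2 - 8*sqrt(2)*b + 6*b - 48*sqrt(2)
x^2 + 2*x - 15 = (x - 3)*(x + 5)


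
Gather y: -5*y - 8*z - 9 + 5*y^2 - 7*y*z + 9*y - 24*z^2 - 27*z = 5*y^2 + y*(4 - 7*z) - 24*z^2 - 35*z - 9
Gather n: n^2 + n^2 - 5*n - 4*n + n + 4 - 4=2*n^2 - 8*n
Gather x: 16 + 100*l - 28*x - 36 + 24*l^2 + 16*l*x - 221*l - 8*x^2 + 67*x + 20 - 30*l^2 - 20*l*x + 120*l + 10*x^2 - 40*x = -6*l^2 - l + 2*x^2 + x*(-4*l - 1)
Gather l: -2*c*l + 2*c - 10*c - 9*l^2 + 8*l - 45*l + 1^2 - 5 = -8*c - 9*l^2 + l*(-2*c - 37) - 4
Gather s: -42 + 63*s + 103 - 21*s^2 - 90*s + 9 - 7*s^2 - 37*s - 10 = -28*s^2 - 64*s + 60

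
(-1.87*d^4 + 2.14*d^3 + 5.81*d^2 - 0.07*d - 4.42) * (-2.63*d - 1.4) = 4.9181*d^5 - 3.0102*d^4 - 18.2763*d^3 - 7.9499*d^2 + 11.7226*d + 6.188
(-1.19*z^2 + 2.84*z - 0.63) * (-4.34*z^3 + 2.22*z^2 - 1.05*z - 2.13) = 5.1646*z^5 - 14.9674*z^4 + 10.2885*z^3 - 1.8459*z^2 - 5.3877*z + 1.3419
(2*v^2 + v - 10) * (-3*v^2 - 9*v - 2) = -6*v^4 - 21*v^3 + 17*v^2 + 88*v + 20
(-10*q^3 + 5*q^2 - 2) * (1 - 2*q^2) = 20*q^5 - 10*q^4 - 10*q^3 + 9*q^2 - 2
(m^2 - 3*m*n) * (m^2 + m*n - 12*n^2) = m^4 - 2*m^3*n - 15*m^2*n^2 + 36*m*n^3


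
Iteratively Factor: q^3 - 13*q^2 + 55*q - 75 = (q - 5)*(q^2 - 8*q + 15) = (q - 5)*(q - 3)*(q - 5)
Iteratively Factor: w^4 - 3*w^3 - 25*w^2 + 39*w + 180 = (w - 4)*(w^3 + w^2 - 21*w - 45) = (w - 5)*(w - 4)*(w^2 + 6*w + 9) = (w - 5)*(w - 4)*(w + 3)*(w + 3)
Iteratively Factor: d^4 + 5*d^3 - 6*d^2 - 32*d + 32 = (d + 4)*(d^3 + d^2 - 10*d + 8) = (d + 4)^2*(d^2 - 3*d + 2) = (d - 1)*(d + 4)^2*(d - 2)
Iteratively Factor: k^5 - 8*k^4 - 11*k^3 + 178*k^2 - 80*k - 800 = (k - 5)*(k^4 - 3*k^3 - 26*k^2 + 48*k + 160) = (k - 5)*(k + 2)*(k^3 - 5*k^2 - 16*k + 80) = (k - 5)*(k + 2)*(k + 4)*(k^2 - 9*k + 20) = (k - 5)^2*(k + 2)*(k + 4)*(k - 4)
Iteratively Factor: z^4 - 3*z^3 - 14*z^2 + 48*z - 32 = (z - 2)*(z^3 - z^2 - 16*z + 16) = (z - 2)*(z - 1)*(z^2 - 16) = (z - 2)*(z - 1)*(z + 4)*(z - 4)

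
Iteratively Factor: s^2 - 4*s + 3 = (s - 3)*(s - 1)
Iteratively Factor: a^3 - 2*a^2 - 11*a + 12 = (a + 3)*(a^2 - 5*a + 4) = (a - 1)*(a + 3)*(a - 4)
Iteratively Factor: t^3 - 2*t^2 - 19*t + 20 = (t - 5)*(t^2 + 3*t - 4) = (t - 5)*(t - 1)*(t + 4)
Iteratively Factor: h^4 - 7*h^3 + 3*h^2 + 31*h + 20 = (h - 4)*(h^3 - 3*h^2 - 9*h - 5) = (h - 5)*(h - 4)*(h^2 + 2*h + 1) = (h - 5)*(h - 4)*(h + 1)*(h + 1)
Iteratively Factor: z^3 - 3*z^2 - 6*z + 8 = (z - 4)*(z^2 + z - 2) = (z - 4)*(z + 2)*(z - 1)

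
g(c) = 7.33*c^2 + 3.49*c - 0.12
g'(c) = 14.66*c + 3.49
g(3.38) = 95.42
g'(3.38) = 53.04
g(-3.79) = 91.94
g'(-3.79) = -52.07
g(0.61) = 4.74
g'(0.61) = 12.43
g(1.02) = 11.07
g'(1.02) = 18.44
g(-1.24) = 6.82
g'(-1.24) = -14.69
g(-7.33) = 368.13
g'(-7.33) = -103.97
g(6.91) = 373.99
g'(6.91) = 104.79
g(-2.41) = 34.04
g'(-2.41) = -31.84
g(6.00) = 284.70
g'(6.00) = 91.45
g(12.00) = 1097.28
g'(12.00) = 179.41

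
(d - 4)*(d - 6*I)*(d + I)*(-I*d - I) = -I*d^4 - 5*d^3 + 3*I*d^3 + 15*d^2 - 2*I*d^2 + 20*d + 18*I*d + 24*I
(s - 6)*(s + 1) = s^2 - 5*s - 6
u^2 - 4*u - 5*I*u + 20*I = (u - 4)*(u - 5*I)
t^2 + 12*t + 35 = (t + 5)*(t + 7)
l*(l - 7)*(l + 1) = l^3 - 6*l^2 - 7*l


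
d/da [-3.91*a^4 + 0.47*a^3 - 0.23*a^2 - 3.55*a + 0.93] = -15.64*a^3 + 1.41*a^2 - 0.46*a - 3.55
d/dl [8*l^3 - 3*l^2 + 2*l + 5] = 24*l^2 - 6*l + 2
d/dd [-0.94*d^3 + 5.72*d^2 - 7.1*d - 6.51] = -2.82*d^2 + 11.44*d - 7.1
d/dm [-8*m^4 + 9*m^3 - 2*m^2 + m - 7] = -32*m^3 + 27*m^2 - 4*m + 1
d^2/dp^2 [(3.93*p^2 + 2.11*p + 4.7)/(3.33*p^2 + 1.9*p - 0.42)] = (-2.93506200000002*p^3 + 345.685968*p^2 + 196.127676*p + 51.834904)/(36.926037*p^6 + 63.20673*p^5 + 22.091886*p^4 - 9.08504*p^3 - 2.786364*p^2 + 1.00548*p - 0.074088)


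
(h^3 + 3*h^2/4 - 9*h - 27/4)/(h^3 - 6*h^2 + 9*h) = (4*h^2 + 15*h + 9)/(4*h*(h - 3))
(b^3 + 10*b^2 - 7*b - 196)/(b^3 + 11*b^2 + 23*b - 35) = (b^2 + 3*b - 28)/(b^2 + 4*b - 5)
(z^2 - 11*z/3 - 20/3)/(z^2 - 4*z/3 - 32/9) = 3*(z - 5)/(3*z - 8)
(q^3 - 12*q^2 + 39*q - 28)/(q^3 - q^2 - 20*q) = (-q^3 + 12*q^2 - 39*q + 28)/(q*(-q^2 + q + 20))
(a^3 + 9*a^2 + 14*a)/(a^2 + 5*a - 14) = a*(a + 2)/(a - 2)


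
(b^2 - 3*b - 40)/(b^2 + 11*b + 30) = (b - 8)/(b + 6)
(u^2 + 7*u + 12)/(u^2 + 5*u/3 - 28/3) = 3*(u + 3)/(3*u - 7)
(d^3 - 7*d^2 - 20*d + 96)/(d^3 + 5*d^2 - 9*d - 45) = (d^2 - 4*d - 32)/(d^2 + 8*d + 15)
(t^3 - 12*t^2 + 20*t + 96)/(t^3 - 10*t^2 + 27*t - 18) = (t^2 - 6*t - 16)/(t^2 - 4*t + 3)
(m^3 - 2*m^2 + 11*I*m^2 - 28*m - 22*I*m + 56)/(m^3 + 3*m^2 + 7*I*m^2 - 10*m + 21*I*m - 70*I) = (m + 4*I)/(m + 5)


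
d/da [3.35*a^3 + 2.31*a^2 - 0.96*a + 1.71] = 10.05*a^2 + 4.62*a - 0.96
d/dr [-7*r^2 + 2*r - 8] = 2 - 14*r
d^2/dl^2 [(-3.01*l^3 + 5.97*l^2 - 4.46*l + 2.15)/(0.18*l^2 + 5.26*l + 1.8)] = (-1.11022302462516e-16*l^5 - 3.5527136788005e-15*l^4 - 176.202272*l^3 - 182.1798*l^2 - 37.63044*l + 240.71764)/(0.005832*l^6 + 0.511272*l^5 + 15.115464*l^4 + 155.757016*l^3 + 151.15464*l^2 + 51.1272*l + 5.832)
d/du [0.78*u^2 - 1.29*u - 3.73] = 1.56*u - 1.29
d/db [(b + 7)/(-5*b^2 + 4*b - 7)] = 5*(b^2 + 14*b - 7)/(25*b^4 - 40*b^3 + 86*b^2 - 56*b + 49)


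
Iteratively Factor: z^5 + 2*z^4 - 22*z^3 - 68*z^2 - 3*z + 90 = (z + 2)*(z^4 - 22*z^2 - 24*z + 45) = (z + 2)*(z + 3)*(z^3 - 3*z^2 - 13*z + 15) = (z - 1)*(z + 2)*(z + 3)*(z^2 - 2*z - 15) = (z - 5)*(z - 1)*(z + 2)*(z + 3)*(z + 3)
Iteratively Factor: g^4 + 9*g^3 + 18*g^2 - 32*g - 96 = (g + 4)*(g^3 + 5*g^2 - 2*g - 24) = (g + 3)*(g + 4)*(g^2 + 2*g - 8) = (g + 3)*(g + 4)^2*(g - 2)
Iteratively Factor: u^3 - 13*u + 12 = (u - 3)*(u^2 + 3*u - 4) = (u - 3)*(u - 1)*(u + 4)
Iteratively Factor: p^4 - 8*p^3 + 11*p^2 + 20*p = (p + 1)*(p^3 - 9*p^2 + 20*p) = (p - 5)*(p + 1)*(p^2 - 4*p) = p*(p - 5)*(p + 1)*(p - 4)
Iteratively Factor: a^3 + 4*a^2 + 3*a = (a + 3)*(a^2 + a) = a*(a + 3)*(a + 1)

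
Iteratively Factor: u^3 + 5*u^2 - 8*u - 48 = (u + 4)*(u^2 + u - 12) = (u - 3)*(u + 4)*(u + 4)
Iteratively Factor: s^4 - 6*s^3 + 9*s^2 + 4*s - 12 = (s + 1)*(s^3 - 7*s^2 + 16*s - 12) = (s - 3)*(s + 1)*(s^2 - 4*s + 4) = (s - 3)*(s - 2)*(s + 1)*(s - 2)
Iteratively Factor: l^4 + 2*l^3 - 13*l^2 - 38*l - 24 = (l + 3)*(l^3 - l^2 - 10*l - 8) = (l + 1)*(l + 3)*(l^2 - 2*l - 8) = (l + 1)*(l + 2)*(l + 3)*(l - 4)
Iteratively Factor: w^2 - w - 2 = (w - 2)*(w + 1)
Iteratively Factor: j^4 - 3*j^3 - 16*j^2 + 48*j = (j - 3)*(j^3 - 16*j) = (j - 4)*(j - 3)*(j^2 + 4*j) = j*(j - 4)*(j - 3)*(j + 4)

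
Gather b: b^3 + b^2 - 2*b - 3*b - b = b^3 + b^2 - 6*b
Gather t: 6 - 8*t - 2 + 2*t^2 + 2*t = 2*t^2 - 6*t + 4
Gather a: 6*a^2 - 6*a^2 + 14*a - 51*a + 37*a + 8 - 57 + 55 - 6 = 0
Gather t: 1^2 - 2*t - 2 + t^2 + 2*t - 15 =t^2 - 16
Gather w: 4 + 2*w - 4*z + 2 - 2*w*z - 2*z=w*(2 - 2*z) - 6*z + 6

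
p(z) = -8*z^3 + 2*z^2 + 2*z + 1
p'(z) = -24*z^2 + 4*z + 2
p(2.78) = -149.86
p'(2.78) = -172.36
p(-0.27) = 0.76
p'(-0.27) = -0.83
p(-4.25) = 642.75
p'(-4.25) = -448.50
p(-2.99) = 226.75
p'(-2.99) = -224.52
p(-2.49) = 131.93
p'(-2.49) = -156.76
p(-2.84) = 194.70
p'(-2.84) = -202.93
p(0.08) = 1.17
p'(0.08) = 2.17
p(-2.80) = 186.70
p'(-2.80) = -197.36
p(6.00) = -1643.00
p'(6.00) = -838.00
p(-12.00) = 14089.00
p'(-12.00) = -3502.00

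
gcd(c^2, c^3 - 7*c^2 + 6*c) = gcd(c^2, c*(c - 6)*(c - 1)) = c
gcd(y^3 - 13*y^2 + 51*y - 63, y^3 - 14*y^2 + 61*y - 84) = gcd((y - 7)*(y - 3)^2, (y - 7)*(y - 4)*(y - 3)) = y^2 - 10*y + 21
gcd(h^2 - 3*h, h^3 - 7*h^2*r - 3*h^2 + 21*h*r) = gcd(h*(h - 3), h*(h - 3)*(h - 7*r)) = h^2 - 3*h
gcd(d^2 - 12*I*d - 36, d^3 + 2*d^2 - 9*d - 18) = 1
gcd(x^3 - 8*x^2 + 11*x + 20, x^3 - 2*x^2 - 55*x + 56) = 1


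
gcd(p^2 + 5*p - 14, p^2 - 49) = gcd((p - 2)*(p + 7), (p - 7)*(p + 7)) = p + 7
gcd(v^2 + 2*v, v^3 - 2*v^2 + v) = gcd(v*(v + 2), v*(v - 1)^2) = v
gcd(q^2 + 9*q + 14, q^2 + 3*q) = 1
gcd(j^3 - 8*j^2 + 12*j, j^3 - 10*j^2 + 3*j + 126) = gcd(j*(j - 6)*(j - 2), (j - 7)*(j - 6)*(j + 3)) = j - 6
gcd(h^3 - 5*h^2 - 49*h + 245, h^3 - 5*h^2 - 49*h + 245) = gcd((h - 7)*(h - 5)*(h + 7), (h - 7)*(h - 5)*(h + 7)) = h^3 - 5*h^2 - 49*h + 245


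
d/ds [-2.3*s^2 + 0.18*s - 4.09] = 0.18 - 4.6*s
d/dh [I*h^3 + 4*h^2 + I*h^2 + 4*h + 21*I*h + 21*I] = 3*I*h^2 + 2*h*(4 + I) + 4 + 21*I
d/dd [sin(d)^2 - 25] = sin(2*d)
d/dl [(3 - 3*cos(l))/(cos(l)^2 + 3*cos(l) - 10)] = 3*(sin(l)^2 + 2*cos(l) - 8)*sin(l)/(cos(l)^2 + 3*cos(l) - 10)^2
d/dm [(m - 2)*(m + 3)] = 2*m + 1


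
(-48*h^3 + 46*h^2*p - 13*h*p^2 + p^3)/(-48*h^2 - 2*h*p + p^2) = (6*h^2 - 5*h*p + p^2)/(6*h + p)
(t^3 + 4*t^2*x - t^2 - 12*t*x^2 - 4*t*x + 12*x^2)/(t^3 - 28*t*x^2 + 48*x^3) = (1 - t)/(-t + 4*x)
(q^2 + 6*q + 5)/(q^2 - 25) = (q + 1)/(q - 5)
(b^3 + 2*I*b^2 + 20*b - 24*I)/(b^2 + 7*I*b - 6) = (b^2 - 4*I*b - 4)/(b + I)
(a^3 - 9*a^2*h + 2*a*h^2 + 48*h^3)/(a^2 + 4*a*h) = (a^3 - 9*a^2*h + 2*a*h^2 + 48*h^3)/(a*(a + 4*h))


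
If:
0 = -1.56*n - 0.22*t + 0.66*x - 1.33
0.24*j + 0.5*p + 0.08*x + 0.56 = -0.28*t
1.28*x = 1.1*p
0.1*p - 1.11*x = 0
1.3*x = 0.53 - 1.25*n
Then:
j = 8.23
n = 0.42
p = 0.00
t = -9.05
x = 0.00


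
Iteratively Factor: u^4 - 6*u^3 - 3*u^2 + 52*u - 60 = (u - 2)*(u^3 - 4*u^2 - 11*u + 30) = (u - 2)*(u + 3)*(u^2 - 7*u + 10) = (u - 5)*(u - 2)*(u + 3)*(u - 2)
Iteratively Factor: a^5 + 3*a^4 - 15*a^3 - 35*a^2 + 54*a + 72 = (a - 2)*(a^4 + 5*a^3 - 5*a^2 - 45*a - 36) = (a - 2)*(a + 1)*(a^3 + 4*a^2 - 9*a - 36) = (a - 2)*(a + 1)*(a + 3)*(a^2 + a - 12) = (a - 2)*(a + 1)*(a + 3)*(a + 4)*(a - 3)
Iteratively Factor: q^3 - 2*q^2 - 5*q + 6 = (q + 2)*(q^2 - 4*q + 3) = (q - 3)*(q + 2)*(q - 1)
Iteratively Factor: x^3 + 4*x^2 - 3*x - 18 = (x - 2)*(x^2 + 6*x + 9) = (x - 2)*(x + 3)*(x + 3)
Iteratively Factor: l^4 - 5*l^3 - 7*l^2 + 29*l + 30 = (l - 5)*(l^3 - 7*l - 6) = (l - 5)*(l + 1)*(l^2 - l - 6) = (l - 5)*(l - 3)*(l + 1)*(l + 2)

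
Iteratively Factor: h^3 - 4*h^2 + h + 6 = (h - 2)*(h^2 - 2*h - 3) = (h - 2)*(h + 1)*(h - 3)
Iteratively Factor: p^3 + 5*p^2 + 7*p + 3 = (p + 1)*(p^2 + 4*p + 3) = (p + 1)*(p + 3)*(p + 1)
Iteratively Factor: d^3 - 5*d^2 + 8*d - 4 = (d - 2)*(d^2 - 3*d + 2) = (d - 2)*(d - 1)*(d - 2)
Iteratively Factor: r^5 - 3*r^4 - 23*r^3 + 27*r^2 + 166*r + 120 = (r + 1)*(r^4 - 4*r^3 - 19*r^2 + 46*r + 120) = (r - 5)*(r + 1)*(r^3 + r^2 - 14*r - 24) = (r - 5)*(r - 4)*(r + 1)*(r^2 + 5*r + 6) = (r - 5)*(r - 4)*(r + 1)*(r + 2)*(r + 3)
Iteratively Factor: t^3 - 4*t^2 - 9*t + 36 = (t - 4)*(t^2 - 9) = (t - 4)*(t + 3)*(t - 3)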